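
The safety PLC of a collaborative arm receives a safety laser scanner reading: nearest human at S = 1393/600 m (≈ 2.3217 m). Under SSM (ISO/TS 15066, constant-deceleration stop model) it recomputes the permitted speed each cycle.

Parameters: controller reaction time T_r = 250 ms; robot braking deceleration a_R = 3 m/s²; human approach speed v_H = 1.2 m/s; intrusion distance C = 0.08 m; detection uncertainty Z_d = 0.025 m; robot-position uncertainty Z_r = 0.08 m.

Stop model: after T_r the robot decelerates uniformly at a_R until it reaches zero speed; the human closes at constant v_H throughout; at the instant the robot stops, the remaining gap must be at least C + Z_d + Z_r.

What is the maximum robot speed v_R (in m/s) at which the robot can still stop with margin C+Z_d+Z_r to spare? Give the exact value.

v_R_max = 19/10 m/s = 1.9000 m/s

quadratic (1/6)·v² + (13/20)·v + (-551/300) = 0
  disc = (13/20)² − 4·(1/6)·(-551/300) = 5929/3600 ; √disc = 77/60
  v_R = (−(13/20) + 77/60) / (2·(1/6)) = 19/10 m/s
check:
braking lasts T_s = (19/10)/3 = 0.6333 s
robot in T_r: 1.9000·0.2500 = 0.4750 m
braking distance = 1.9000²/(2·3.0000) = 0.6017 m
person approaches 1.2000·(0.2500+0.6333) = 1.0600 m
C+Z_d+Z_r = 0.0800+0.0250+0.0800 = 0.1850 m
sum ≈ 0.4750+0.6017+1.0600+0.1850 ≈ 2.3217 m = S ✓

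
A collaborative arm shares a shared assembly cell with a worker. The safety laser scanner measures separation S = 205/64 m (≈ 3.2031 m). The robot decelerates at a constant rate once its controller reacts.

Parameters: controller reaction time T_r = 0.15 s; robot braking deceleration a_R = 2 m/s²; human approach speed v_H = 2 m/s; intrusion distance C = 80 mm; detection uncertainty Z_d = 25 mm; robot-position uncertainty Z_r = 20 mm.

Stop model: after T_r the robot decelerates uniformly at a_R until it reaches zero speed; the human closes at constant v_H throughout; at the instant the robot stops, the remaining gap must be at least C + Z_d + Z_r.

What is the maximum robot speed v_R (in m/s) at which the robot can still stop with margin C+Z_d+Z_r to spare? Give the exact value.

v_R_max = 7/4 m/s = 1.7500 m/s

at the boundary: (1/4)·v² + (23/20)·v + (-889/320) = 0
  disc = (23/20)² − 4·(1/4)·(-889/320) = 6561/1600 ; √disc = 81/40
  v_R = (−(23/20) + 81/40) / (2·(1/4)) = 7/4 m/s
check:
braking lasts T_s = (7/4)/2 = 0.8750 s
reaction-phase robot travel = 1.7500·0.1500 = 0.2625 m
braking distance = 1.7500²/(2·2.0000) = 0.7656 m
human closes 2.0000·1.0250 = 2.0500 m
margins: 0.0800+0.0250+0.0200 = 0.1250 m
sum ≈ 0.2625+0.7656+2.0500+0.1250 ≈ 3.2031 m = S ✓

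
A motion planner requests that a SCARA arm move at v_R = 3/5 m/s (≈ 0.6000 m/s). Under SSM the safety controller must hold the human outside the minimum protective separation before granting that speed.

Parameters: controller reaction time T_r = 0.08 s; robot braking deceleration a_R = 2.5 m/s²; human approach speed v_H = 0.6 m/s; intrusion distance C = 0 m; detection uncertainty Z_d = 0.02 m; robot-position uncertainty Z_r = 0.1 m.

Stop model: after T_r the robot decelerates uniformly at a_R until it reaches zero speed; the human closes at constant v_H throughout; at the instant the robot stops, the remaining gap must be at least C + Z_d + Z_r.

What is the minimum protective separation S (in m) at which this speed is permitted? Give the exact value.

T_s = v_R/a_R = (3/5)/(5/2) = 0.2400 s
robot in T_r: 0.6000·0.0800 = 0.0480 m
robot covers 0.6000·0.2400 − ½·2.5000·0.2400² = 0.0720 m while stopping
human closes 0.6000·0.3200 = 0.1920 m
C+Z_d+Z_r = 0.0000+0.0200+0.1000 = 0.1200 m
S_min ≈ 0.0480+0.0720+0.1920+0.1200  ⇒  S_min = 54/125 m

S_min = 54/125 m = 0.4320 m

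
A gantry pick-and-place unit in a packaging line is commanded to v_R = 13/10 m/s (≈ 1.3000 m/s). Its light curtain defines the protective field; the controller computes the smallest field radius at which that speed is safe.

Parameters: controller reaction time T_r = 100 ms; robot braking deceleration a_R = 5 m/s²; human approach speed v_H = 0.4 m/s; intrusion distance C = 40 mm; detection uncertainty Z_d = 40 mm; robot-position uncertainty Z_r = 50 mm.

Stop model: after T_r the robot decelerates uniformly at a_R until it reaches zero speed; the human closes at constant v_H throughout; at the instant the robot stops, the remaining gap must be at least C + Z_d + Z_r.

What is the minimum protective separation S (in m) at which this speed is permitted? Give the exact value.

S_min = 573/1000 m = 0.5730 m

T_s = v_R/a_R = (13/10)/5 = 0.2600 s
robot covers v_R·T_r = 1.3000·0.1000 = 0.1300 m before braking
robot covers 1.3000·0.2600 − ½·5.0000·0.2600² = 0.1690 m while stopping
human over T_r+T_s: 0.4000·(0.1000+0.2600) = 0.1440 m
residual clearance needed = 0.0400+0.0400+0.0500 = 0.1300 m
S_min ≈ 0.1300+0.1690+0.1440+0.1300  ⇒  S_min = 573/1000 m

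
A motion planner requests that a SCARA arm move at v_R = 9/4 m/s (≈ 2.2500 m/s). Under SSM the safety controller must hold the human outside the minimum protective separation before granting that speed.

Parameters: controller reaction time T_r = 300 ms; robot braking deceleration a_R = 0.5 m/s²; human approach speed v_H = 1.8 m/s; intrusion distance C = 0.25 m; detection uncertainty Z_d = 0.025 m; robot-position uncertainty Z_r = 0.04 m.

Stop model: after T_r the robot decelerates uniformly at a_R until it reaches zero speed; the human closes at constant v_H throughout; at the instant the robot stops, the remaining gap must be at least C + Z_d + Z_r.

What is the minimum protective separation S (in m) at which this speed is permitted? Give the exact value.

T_s = v_R/a_R = (9/4)/(1/2) = 4.5000 s
robot covers v_R·T_r = 2.2500·0.3000 = 0.6750 m before braking
braking distance = 2.2500²/(2·0.5000) = 5.0625 m
human closes 1.8000·4.8000 = 8.6400 m
C+Z_d+Z_r = 0.2500+0.0250+0.0400 = 0.3150 m
S_min ≈ 0.6750+5.0625+8.6400+0.3150  ⇒  S_min = 5877/400 m

S_min = 5877/400 m = 14.6925 m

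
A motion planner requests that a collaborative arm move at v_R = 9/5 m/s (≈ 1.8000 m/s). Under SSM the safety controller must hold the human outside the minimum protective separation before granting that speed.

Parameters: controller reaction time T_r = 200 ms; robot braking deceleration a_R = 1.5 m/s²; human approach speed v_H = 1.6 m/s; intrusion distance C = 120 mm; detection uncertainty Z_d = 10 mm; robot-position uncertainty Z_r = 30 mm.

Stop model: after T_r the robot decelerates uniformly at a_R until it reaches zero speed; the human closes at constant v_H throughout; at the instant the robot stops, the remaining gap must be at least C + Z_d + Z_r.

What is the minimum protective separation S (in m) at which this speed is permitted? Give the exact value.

S_min = 96/25 m = 3.8400 m

stop time T_s = (9/5)/(3/2) = 1.2000 s
robot covers v_R·T_r = 1.8000·0.2000 = 0.3600 m before braking
braking distance = 1.8000²/(2·1.5000) = 1.0800 m
human closes 1.6000·1.4000 = 2.2400 m
C+Z_d+Z_r = 0.1200+0.0100+0.0300 = 0.1600 m
S_min ≈ 0.3600+1.0800+2.2400+0.1600  ⇒  S_min = 96/25 m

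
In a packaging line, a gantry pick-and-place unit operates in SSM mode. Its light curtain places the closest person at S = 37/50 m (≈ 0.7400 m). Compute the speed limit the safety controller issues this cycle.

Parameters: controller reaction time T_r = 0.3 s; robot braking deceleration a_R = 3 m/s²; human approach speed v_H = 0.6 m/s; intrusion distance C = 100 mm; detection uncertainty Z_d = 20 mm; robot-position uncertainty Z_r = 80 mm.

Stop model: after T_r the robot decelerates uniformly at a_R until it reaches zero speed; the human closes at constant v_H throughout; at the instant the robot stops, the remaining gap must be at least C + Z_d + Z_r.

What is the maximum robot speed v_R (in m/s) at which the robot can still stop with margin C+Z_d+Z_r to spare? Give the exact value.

v_R_max = 3/5 m/s = 0.6000 m/s

collect terms ⇒ (1/6)·v_R² + (1/2)·v_R + (-9/25) = 0
  disc = (1/2)² − 4·(1/6)·(-9/25) = 49/100 ; √disc = 7/10
  v_R = (−(1/2) + 7/10) / (2·(1/6)) = 3/5 m/s
check:
T_s = v_R/a_R = (3/5)/3 = 0.2000 s
reaction-phase robot travel = 0.6000·0.3000 = 0.1800 m
robot covers 0.6000·0.2000 − ½·3.0000·0.2000² = 0.0600 m while stopping
person approaches 0.6000·(0.3000+0.2000) = 0.3000 m
margins: 0.1000+0.0200+0.0800 = 0.2000 m
sum ≈ 0.1800+0.0600+0.3000+0.2000 ≈ 0.7400 m = S ✓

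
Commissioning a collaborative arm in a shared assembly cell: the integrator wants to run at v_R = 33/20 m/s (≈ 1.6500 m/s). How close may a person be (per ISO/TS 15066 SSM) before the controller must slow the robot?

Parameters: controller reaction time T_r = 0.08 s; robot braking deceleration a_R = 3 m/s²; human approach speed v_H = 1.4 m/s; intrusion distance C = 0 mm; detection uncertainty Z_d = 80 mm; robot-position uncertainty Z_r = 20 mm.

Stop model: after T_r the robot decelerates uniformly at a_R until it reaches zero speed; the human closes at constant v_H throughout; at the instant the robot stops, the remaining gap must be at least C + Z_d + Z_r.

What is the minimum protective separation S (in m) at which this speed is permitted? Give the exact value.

S_min = 6271/4000 m = 1.5677 m

T_s = v_R/a_R = (33/20)/3 = 0.5500 s
robot in T_r: 1.6500·0.0800 = 0.1320 m
robot covers 1.6500·0.5500 − ½·3.0000·0.5500² = 0.4537 m while stopping
human over T_r+T_s: 1.4000·(0.0800+0.5500) = 0.8820 m
C+Z_d+Z_r = 0.0000+0.0800+0.0200 = 0.1000 m
S_min ≈ 0.1320+0.4537+0.8820+0.1000  ⇒  S_min = 6271/4000 m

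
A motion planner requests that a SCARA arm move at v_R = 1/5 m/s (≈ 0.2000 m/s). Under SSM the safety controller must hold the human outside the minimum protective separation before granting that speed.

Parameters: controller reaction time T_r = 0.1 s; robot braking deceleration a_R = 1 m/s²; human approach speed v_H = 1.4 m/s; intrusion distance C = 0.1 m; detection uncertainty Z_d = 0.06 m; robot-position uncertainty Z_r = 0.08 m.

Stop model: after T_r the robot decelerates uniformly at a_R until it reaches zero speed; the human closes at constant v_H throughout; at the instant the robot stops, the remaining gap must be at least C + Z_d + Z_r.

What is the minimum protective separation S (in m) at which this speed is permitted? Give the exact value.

stop time T_s = (1/5)/1 = 0.2000 s
reaction-phase robot travel = 0.2000·0.1000 = 0.0200 m
robot under decel: 0.2000²/(2·1.0000) = 0.0200 m
person approaches 1.4000·(0.1000+0.2000) = 0.4200 m
margins: 0.1000+0.0600+0.0800 = 0.2400 m
S_min ≈ 0.0200+0.0200+0.4200+0.2400  ⇒  S_min = 7/10 m

S_min = 7/10 m = 0.7000 m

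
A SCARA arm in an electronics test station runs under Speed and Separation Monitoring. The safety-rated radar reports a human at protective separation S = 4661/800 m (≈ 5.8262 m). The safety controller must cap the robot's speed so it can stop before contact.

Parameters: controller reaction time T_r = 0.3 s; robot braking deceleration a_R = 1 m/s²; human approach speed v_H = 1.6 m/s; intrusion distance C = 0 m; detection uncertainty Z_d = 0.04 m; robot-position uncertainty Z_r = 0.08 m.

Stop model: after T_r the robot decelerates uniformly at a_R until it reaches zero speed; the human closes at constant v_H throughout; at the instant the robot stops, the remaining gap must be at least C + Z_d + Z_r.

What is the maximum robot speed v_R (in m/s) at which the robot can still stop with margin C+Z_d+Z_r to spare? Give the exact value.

quadratic (1/2)·v² + (19/10)·v + (-4181/800) = 0
  disc = (19/10)² − 4·(1/2)·(-4181/800) = 225/16 ; √disc = 15/4
  v_R = (−(19/10) + 15/4) / (2·(1/2)) = 37/20 m/s
check:
T_s = v_R/a_R = (37/20)/1 = 1.8500 s
reaction-phase robot travel = 1.8500·0.3000 = 0.5550 m
robot covers 1.8500·1.8500 − ½·1.0000·1.8500² = 1.7112 m while stopping
human over T_r+T_s: 1.6000·(0.3000+1.8500) = 3.4400 m
C+Z_d+Z_r = 0.0000+0.0400+0.0800 = 0.1200 m
sum ≈ 0.5550+1.7112+3.4400+0.1200 ≈ 5.8262 m = S ✓

v_R_max = 37/20 m/s = 1.8500 m/s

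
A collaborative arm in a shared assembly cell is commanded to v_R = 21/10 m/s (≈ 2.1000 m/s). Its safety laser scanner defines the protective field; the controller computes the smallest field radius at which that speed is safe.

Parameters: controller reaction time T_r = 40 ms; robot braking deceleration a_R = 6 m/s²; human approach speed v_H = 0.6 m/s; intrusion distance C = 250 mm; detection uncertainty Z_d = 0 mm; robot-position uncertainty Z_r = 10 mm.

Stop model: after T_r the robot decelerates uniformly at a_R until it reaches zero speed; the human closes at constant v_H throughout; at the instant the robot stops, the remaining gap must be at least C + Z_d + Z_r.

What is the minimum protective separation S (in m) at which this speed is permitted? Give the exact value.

S_min = 1891/2000 m = 0.9455 m

T_s = v_R/a_R = (21/10)/6 = 0.3500 s
reaction-phase robot travel = 2.1000·0.0400 = 0.0840 m
robot under decel: 2.1000²/(2·6.0000) = 0.3675 m
human over T_r+T_s: 0.6000·(0.0400+0.3500) = 0.2340 m
C+Z_d+Z_r = 0.2500+0.0000+0.0100 = 0.2600 m
S_min ≈ 0.0840+0.3675+0.2340+0.2600  ⇒  S_min = 1891/2000 m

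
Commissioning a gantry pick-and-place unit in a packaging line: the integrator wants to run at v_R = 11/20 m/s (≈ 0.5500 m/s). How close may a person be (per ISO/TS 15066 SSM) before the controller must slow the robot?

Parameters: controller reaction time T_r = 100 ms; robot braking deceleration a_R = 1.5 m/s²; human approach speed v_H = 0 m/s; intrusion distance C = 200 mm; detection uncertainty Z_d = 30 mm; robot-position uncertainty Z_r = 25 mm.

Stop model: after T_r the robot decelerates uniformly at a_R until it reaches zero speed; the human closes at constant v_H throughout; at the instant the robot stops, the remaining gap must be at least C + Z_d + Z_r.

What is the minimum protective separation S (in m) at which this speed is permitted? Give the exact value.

T_s = v_R/a_R = (11/20)/(3/2) = 0.3667 s
reaction-phase robot travel = 0.5500·0.1000 = 0.0550 m
braking distance = 0.5500²/(2·1.5000) = 0.1008 m
human over T_r+T_s: 0.0000·(0.1000+0.3667) = 0.0000 m
residual clearance needed = 0.2000+0.0300+0.0250 = 0.2550 m
S_min ≈ 0.0550+0.1008+0.0000+0.2550  ⇒  S_min = 493/1200 m

S_min = 493/1200 m = 0.4108 m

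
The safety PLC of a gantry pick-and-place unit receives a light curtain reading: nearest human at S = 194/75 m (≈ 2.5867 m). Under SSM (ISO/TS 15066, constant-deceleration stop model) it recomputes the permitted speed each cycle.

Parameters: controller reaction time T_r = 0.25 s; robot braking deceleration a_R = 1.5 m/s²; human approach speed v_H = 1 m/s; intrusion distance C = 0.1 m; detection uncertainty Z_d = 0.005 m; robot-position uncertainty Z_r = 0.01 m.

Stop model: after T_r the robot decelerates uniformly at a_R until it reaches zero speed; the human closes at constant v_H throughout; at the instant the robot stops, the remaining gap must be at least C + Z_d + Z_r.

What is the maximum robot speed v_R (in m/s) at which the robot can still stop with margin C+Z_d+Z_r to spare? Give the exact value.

collect terms ⇒ (1/3)·v_R² + (11/12)·v_R + (-1333/600) = 0
  disc = (11/12)² − 4·(1/3)·(-1333/600) = 1521/400 ; √disc = 39/20
  v_R = (−(11/12) + 39/20) / (2·(1/3)) = 31/20 m/s
check:
stop time T_s = (31/20)/(3/2) = 1.0333 s
robot in T_r: 1.5500·0.2500 = 0.3875 m
robot covers 1.5500·1.0333 − ½·1.5000·1.0333² = 0.8008 m while stopping
human over T_r+T_s: 1.0000·(0.2500+1.0333) = 1.2833 m
residual clearance needed = 0.1000+0.0050+0.0100 = 0.1150 m
sum ≈ 0.3875+0.8008+1.2833+0.1150 ≈ 2.5867 m = S ✓

v_R_max = 31/20 m/s = 1.5500 m/s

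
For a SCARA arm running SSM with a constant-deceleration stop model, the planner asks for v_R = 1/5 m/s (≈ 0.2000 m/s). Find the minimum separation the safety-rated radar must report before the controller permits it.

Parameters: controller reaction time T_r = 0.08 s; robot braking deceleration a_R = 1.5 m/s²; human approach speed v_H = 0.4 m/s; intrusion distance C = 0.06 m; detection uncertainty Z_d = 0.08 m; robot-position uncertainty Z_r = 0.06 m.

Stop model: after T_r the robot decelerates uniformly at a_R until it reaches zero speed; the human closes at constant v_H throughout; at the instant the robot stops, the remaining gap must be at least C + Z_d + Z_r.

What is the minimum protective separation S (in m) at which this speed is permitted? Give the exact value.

T_s = v_R/a_R = (1/5)/(3/2) = 0.1333 s
reaction-phase robot travel = 0.2000·0.0800 = 0.0160 m
robot under decel: 0.2000²/(2·1.5000) = 0.0133 m
human over T_r+T_s: 0.4000·(0.0800+0.1333) = 0.0853 m
residual clearance needed = 0.0600+0.0800+0.0600 = 0.2000 m
S_min ≈ 0.0160+0.0133+0.0853+0.2000  ⇒  S_min = 118/375 m

S_min = 118/375 m = 0.3147 m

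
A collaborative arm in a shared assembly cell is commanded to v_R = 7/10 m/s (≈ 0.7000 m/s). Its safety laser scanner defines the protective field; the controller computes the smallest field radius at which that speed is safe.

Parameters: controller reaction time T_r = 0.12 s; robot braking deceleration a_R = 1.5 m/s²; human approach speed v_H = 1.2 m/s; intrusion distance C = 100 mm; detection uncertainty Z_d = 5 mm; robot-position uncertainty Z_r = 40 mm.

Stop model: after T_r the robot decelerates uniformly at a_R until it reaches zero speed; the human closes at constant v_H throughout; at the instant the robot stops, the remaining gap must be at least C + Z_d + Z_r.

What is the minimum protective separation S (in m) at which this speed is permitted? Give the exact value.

S_min = 3289/3000 m = 1.0963 m

braking lasts T_s = (7/10)/(3/2) = 0.4667 s
robot covers v_R·T_r = 0.7000·0.1200 = 0.0840 m before braking
robot covers 0.7000·0.4667 − ½·1.5000·0.4667² = 0.1633 m while stopping
person approaches 1.2000·(0.1200+0.4667) = 0.7040 m
residual clearance needed = 0.1000+0.0050+0.0400 = 0.1450 m
S_min ≈ 0.0840+0.1633+0.7040+0.1450  ⇒  S_min = 3289/3000 m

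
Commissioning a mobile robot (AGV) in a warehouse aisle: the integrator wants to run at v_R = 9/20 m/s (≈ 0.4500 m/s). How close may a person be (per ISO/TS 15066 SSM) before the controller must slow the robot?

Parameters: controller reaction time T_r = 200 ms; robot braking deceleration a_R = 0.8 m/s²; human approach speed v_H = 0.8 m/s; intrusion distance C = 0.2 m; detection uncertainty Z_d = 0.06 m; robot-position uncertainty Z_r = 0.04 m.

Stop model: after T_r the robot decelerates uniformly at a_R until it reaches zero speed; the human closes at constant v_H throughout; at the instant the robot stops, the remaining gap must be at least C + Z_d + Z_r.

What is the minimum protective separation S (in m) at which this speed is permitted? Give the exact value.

S_min = 721/640 m = 1.1266 m

stop time T_s = (9/20)/(4/5) = 0.5625 s
reaction-phase robot travel = 0.4500·0.2000 = 0.0900 m
robot covers 0.4500·0.5625 − ½·0.8000·0.5625² = 0.1266 m while stopping
human over T_r+T_s: 0.8000·(0.2000+0.5625) = 0.6100 m
C+Z_d+Z_r = 0.2000+0.0600+0.0400 = 0.3000 m
S_min ≈ 0.0900+0.1266+0.6100+0.3000  ⇒  S_min = 721/640 m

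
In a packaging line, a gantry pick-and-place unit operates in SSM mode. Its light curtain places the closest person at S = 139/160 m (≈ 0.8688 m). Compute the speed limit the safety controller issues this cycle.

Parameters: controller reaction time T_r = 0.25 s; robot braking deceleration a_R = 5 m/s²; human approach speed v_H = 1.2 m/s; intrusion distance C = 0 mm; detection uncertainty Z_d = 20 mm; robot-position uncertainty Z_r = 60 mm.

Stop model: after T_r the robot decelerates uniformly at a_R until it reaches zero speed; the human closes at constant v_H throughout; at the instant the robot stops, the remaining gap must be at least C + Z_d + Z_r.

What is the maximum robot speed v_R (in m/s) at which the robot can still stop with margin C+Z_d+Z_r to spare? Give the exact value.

v_R_max = 17/20 m/s = 0.8500 m/s

collect terms ⇒ (1/10)·v_R² + (49/100)·v_R + (-391/800) = 0
  disc = (49/100)² − 4·(1/10)·(-391/800) = 1089/2500 ; √disc = 33/50
  v_R = (−(49/100) + 33/50) / (2·(1/10)) = 17/20 m/s
check:
T_s = v_R/a_R = (17/20)/5 = 0.1700 s
robot covers v_R·T_r = 0.8500·0.2500 = 0.2125 m before braking
robot under decel: 0.8500²/(2·5.0000) = 0.0722 m
person approaches 1.2000·(0.2500+0.1700) = 0.5040 m
C+Z_d+Z_r = 0.0000+0.0200+0.0600 = 0.0800 m
sum ≈ 0.2125+0.0722+0.5040+0.0800 ≈ 0.8688 m = S ✓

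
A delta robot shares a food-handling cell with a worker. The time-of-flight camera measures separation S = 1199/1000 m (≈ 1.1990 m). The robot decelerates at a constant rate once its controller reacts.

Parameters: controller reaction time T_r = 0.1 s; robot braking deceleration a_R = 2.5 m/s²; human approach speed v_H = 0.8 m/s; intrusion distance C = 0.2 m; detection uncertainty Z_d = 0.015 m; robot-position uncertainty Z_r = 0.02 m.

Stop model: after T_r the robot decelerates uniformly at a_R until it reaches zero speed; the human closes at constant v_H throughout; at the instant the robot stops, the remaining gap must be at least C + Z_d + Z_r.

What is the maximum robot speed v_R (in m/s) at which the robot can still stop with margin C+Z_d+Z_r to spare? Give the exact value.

v_R_max = 13/10 m/s = 1.3000 m/s

quadratic (1/5)·v² + (21/50)·v + (-221/250) = 0
  disc = (21/50)² − 4·(1/5)·(-221/250) = 2209/2500 ; √disc = 47/50
  v_R = (−(21/50) + 47/50) / (2·(1/5)) = 13/10 m/s
check:
braking lasts T_s = (13/10)/(5/2) = 0.5200 s
robot in T_r: 1.3000·0.1000 = 0.1300 m
robot covers 1.3000·0.5200 − ½·2.5000·0.5200² = 0.3380 m while stopping
person approaches 0.8000·(0.1000+0.5200) = 0.4960 m
C+Z_d+Z_r = 0.2000+0.0150+0.0200 = 0.2350 m
sum ≈ 0.1300+0.3380+0.4960+0.2350 ≈ 1.1990 m = S ✓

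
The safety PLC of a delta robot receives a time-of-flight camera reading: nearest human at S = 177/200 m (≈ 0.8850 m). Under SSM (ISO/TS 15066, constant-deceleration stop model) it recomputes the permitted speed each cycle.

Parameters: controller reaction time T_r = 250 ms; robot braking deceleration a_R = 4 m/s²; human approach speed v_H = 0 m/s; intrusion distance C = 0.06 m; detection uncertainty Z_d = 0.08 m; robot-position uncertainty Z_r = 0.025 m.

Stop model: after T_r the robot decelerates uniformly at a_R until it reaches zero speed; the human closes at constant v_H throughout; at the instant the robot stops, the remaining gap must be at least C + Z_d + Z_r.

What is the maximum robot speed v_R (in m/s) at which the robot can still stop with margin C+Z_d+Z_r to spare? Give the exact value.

at the boundary: (1/8)·v² + (1/4)·v + (-18/25) = 0
  disc = (1/4)² − 4·(1/8)·(-18/25) = 169/400 ; √disc = 13/20
  v_R = (−(1/4) + 13/20) / (2·(1/8)) = 8/5 m/s
check:
T_s = v_R/a_R = (8/5)/4 = 0.4000 s
robot covers v_R·T_r = 1.6000·0.2500 = 0.4000 m before braking
robot under decel: 1.6000²/(2·4.0000) = 0.3200 m
person approaches 0.0000·(0.2500+0.4000) = 0.0000 m
residual clearance needed = 0.0600+0.0800+0.0250 = 0.1650 m
sum ≈ 0.4000+0.3200+0.0000+0.1650 ≈ 0.8850 m = S ✓

v_R_max = 8/5 m/s = 1.6000 m/s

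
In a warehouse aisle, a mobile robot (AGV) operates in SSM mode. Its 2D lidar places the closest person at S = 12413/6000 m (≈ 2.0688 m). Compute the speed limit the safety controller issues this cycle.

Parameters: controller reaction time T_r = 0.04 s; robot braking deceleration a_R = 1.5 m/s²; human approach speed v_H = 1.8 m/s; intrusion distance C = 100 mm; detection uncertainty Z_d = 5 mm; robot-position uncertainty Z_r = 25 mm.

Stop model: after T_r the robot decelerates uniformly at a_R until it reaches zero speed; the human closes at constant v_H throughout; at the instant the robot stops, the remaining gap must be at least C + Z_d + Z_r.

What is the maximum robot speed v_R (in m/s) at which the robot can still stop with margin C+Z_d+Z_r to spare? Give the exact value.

quadratic (1/3)·v² + (31/25)·v + (-11201/6000) = 0
  disc = (31/25)² − 4·(1/3)·(-11201/6000) = 90601/22500 ; √disc = 301/150
  v_R = (−(31/25) + 301/150) / (2·(1/3)) = 23/20 m/s
check:
braking lasts T_s = (23/20)/(3/2) = 0.7667 s
robot covers v_R·T_r = 1.1500·0.0400 = 0.0460 m before braking
robot covers 1.1500·0.7667 − ½·1.5000·0.7667² = 0.4408 m while stopping
human over T_r+T_s: 1.8000·(0.0400+0.7667) = 1.4520 m
C+Z_d+Z_r = 0.1000+0.0050+0.0250 = 0.1300 m
sum ≈ 0.0460+0.4408+1.4520+0.1300 ≈ 2.0688 m = S ✓

v_R_max = 23/20 m/s = 1.1500 m/s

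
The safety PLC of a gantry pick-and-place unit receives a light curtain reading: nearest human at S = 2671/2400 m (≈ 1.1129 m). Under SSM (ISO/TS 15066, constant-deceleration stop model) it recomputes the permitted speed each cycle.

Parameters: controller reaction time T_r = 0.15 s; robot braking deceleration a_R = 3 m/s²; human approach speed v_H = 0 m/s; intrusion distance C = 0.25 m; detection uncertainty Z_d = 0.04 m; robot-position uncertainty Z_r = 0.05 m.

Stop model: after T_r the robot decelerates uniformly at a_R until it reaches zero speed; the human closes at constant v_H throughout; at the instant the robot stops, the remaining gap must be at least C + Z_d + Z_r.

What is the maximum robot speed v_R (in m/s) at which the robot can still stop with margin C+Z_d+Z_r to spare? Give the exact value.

v_R_max = 7/4 m/s = 1.7500 m/s

quadratic (1/6)·v² + (3/20)·v + (-371/480) = 0
  disc = (3/20)² − 4·(1/6)·(-371/480) = 121/225 ; √disc = 11/15
  v_R = (−(3/20) + 11/15) / (2·(1/6)) = 7/4 m/s
check:
braking lasts T_s = (7/4)/3 = 0.5833 s
reaction-phase robot travel = 1.7500·0.1500 = 0.2625 m
robot under decel: 1.7500²/(2·3.0000) = 0.5104 m
human over T_r+T_s: 0.0000·(0.1500+0.5833) = 0.0000 m
residual clearance needed = 0.2500+0.0400+0.0500 = 0.3400 m
sum ≈ 0.2625+0.5104+0.0000+0.3400 ≈ 1.1129 m = S ✓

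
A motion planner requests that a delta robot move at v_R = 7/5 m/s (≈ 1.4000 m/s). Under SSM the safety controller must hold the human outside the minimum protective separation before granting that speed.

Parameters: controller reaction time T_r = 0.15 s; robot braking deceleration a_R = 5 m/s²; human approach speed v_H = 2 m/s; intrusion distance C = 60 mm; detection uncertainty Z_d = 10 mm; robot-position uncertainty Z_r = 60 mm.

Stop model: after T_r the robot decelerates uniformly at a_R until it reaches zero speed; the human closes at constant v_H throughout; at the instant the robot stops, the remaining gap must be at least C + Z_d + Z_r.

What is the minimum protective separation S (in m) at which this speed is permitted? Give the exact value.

braking lasts T_s = (7/5)/5 = 0.2800 s
reaction-phase robot travel = 1.4000·0.1500 = 0.2100 m
robot covers 1.4000·0.2800 − ½·5.0000·0.2800² = 0.1960 m while stopping
human closes 2.0000·0.4300 = 0.8600 m
margins: 0.0600+0.0100+0.0600 = 0.1300 m
S_min ≈ 0.2100+0.1960+0.8600+0.1300  ⇒  S_min = 349/250 m

S_min = 349/250 m = 1.3960 m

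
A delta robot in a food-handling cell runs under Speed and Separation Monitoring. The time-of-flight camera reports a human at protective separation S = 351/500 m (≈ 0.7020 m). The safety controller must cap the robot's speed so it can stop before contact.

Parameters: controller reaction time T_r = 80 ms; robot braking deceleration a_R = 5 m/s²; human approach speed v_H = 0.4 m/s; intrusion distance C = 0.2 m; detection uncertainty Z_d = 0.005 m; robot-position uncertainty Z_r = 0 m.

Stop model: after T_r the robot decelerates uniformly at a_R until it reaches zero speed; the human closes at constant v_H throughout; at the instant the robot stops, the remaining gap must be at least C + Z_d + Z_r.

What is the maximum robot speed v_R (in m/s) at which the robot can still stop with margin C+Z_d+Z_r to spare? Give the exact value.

v_R_max = 3/2 m/s = 1.5000 m/s

at the boundary: (1/10)·v² + (4/25)·v + (-93/200) = 0
  disc = (4/25)² − 4·(1/10)·(-93/200) = 529/2500 ; √disc = 23/50
  v_R = (−(4/25) + 23/50) / (2·(1/10)) = 3/2 m/s
check:
T_s = v_R/a_R = (3/2)/5 = 0.3000 s
robot in T_r: 1.5000·0.0800 = 0.1200 m
braking distance = 1.5000²/(2·5.0000) = 0.2250 m
human over T_r+T_s: 0.4000·(0.0800+0.3000) = 0.1520 m
residual clearance needed = 0.2000+0.0050+0.0000 = 0.2050 m
sum ≈ 0.1200+0.2250+0.1520+0.2050 ≈ 0.7020 m = S ✓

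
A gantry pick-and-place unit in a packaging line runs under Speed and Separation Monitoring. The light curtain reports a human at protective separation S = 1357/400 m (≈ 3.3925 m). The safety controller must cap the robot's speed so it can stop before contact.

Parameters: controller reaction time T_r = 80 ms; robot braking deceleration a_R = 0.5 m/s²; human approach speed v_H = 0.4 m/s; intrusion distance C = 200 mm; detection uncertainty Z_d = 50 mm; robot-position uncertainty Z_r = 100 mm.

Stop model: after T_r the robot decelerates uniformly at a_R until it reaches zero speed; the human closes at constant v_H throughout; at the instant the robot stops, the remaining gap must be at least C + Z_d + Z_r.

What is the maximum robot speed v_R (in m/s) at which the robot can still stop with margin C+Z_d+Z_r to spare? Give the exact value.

quadratic (1)·v² + (22/25)·v + (-6021/2000) = 0
  disc = (22/25)² − 4·(1)·(-6021/2000) = 32041/2500 ; √disc = 179/50
  v_R = (−(22/25) + 179/50) / (2·(1)) = 27/20 m/s
check:
stop time T_s = (27/20)/(1/2) = 2.7000 s
robot in T_r: 1.3500·0.0800 = 0.1080 m
robot under decel: 1.3500²/(2·0.5000) = 1.8225 m
person approaches 0.4000·(0.0800+2.7000) = 1.1120 m
residual clearance needed = 0.2000+0.0500+0.1000 = 0.3500 m
sum ≈ 0.1080+1.8225+1.1120+0.3500 ≈ 3.3925 m = S ✓

v_R_max = 27/20 m/s = 1.3500 m/s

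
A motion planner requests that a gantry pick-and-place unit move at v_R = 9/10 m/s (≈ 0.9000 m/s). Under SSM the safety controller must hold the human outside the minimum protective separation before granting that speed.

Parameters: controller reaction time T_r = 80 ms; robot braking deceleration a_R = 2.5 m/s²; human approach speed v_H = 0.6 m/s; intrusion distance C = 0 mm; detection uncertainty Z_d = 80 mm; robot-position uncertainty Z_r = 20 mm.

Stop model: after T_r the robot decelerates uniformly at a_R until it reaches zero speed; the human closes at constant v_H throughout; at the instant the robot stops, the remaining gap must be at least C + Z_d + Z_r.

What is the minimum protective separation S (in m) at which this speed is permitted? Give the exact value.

stop time T_s = (9/10)/(5/2) = 0.3600 s
reaction-phase robot travel = 0.9000·0.0800 = 0.0720 m
braking distance = 0.9000²/(2·2.5000) = 0.1620 m
person approaches 0.6000·(0.0800+0.3600) = 0.2640 m
residual clearance needed = 0.0000+0.0800+0.0200 = 0.1000 m
S_min ≈ 0.0720+0.1620+0.2640+0.1000  ⇒  S_min = 299/500 m

S_min = 299/500 m = 0.5980 m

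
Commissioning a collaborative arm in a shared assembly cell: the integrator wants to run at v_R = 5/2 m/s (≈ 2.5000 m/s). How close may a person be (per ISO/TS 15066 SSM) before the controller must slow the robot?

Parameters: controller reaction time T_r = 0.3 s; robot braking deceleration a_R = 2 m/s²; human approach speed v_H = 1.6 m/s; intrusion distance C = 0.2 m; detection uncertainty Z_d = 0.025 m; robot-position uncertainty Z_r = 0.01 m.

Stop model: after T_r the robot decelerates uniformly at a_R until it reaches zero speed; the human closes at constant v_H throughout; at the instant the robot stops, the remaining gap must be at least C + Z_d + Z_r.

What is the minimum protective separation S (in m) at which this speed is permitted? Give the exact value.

braking lasts T_s = (5/2)/2 = 1.2500 s
robot covers v_R·T_r = 2.5000·0.3000 = 0.7500 m before braking
braking distance = 2.5000²/(2·2.0000) = 1.5625 m
person approaches 1.6000·(0.3000+1.2500) = 2.4800 m
residual clearance needed = 0.2000+0.0250+0.0100 = 0.2350 m
S_min ≈ 0.7500+1.5625+2.4800+0.2350  ⇒  S_min = 2011/400 m

S_min = 2011/400 m = 5.0275 m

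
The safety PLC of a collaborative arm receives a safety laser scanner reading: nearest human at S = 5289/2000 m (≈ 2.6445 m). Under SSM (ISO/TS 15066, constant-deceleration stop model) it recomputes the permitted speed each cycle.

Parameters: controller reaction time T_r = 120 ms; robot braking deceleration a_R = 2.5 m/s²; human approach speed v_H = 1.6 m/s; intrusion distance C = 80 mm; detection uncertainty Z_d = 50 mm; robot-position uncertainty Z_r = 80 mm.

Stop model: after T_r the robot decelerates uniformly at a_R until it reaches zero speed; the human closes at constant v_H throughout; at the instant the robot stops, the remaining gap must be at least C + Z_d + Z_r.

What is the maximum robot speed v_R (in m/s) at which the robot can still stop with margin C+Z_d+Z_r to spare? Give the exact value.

quadratic (1/5)·v² + (19/25)·v + (-897/400) = 0
  disc = (19/25)² − 4·(1/5)·(-897/400) = 5929/2500 ; √disc = 77/50
  v_R = (−(19/25) + 77/50) / (2·(1/5)) = 39/20 m/s
check:
T_s = v_R/a_R = (39/20)/(5/2) = 0.7800 s
reaction-phase robot travel = 1.9500·0.1200 = 0.2340 m
braking distance = 1.9500²/(2·2.5000) = 0.7605 m
person approaches 1.6000·(0.1200+0.7800) = 1.4400 m
residual clearance needed = 0.0800+0.0500+0.0800 = 0.2100 m
sum ≈ 0.2340+0.7605+1.4400+0.2100 ≈ 2.6445 m = S ✓

v_R_max = 39/20 m/s = 1.9500 m/s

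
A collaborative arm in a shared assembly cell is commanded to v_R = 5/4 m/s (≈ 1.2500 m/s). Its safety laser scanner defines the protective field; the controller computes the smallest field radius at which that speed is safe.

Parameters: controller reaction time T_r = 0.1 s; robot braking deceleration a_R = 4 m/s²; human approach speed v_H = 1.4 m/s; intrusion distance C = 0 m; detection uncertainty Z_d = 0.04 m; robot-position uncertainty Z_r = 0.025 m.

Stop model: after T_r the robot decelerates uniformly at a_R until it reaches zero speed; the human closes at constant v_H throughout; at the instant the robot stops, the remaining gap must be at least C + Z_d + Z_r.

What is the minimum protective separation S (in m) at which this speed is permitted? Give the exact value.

stop time T_s = (5/4)/4 = 0.3125 s
reaction-phase robot travel = 1.2500·0.1000 = 0.1250 m
robot under decel: 1.2500²/(2·4.0000) = 0.1953 m
human over T_r+T_s: 1.4000·(0.1000+0.3125) = 0.5775 m
residual clearance needed = 0.0000+0.0400+0.0250 = 0.0650 m
S_min ≈ 0.1250+0.1953+0.5775+0.0650  ⇒  S_min = 3081/3200 m

S_min = 3081/3200 m = 0.9628 m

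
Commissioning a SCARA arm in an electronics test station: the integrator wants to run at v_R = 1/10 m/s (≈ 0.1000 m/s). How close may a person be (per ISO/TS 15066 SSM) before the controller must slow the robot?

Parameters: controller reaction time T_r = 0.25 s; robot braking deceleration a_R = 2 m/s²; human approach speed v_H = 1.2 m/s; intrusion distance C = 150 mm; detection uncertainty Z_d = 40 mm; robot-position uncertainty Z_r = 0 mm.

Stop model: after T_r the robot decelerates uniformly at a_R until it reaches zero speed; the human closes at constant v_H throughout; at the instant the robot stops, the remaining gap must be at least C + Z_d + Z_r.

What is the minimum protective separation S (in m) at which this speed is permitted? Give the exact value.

stop time T_s = (1/10)/2 = 0.0500 s
reaction-phase robot travel = 0.1000·0.2500 = 0.0250 m
robot covers 0.1000·0.0500 − ½·2.0000·0.0500² = 0.0025 m while stopping
person approaches 1.2000·(0.2500+0.0500) = 0.3600 m
C+Z_d+Z_r = 0.1500+0.0400+0.0000 = 0.1900 m
S_min ≈ 0.0250+0.0025+0.3600+0.1900  ⇒  S_min = 231/400 m

S_min = 231/400 m = 0.5775 m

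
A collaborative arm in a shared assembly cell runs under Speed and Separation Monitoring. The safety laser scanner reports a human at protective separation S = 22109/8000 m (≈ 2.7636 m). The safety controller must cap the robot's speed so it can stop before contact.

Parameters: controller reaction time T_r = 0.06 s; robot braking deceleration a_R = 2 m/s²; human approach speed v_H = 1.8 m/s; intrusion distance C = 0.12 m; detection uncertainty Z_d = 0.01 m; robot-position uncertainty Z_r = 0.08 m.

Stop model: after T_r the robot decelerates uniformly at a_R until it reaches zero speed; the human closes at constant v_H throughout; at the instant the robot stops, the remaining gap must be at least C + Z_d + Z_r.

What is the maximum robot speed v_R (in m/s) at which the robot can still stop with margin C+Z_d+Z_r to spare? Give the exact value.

v_R_max = 7/4 m/s = 1.7500 m/s

quadratic (1/4)·v² + (24/25)·v + (-3913/1600) = 0
  disc = (24/25)² − 4·(1/4)·(-3913/1600) = 134689/40000 ; √disc = 367/200
  v_R = (−(24/25) + 367/200) / (2·(1/4)) = 7/4 m/s
check:
stop time T_s = (7/4)/2 = 0.8750 s
robot in T_r: 1.7500·0.0600 = 0.1050 m
robot covers 1.7500·0.8750 − ½·2.0000·0.8750² = 0.7656 m while stopping
human closes 1.8000·0.9350 = 1.6830 m
margins: 0.1200+0.0100+0.0800 = 0.2100 m
sum ≈ 0.1050+0.7656+1.6830+0.2100 ≈ 2.7636 m = S ✓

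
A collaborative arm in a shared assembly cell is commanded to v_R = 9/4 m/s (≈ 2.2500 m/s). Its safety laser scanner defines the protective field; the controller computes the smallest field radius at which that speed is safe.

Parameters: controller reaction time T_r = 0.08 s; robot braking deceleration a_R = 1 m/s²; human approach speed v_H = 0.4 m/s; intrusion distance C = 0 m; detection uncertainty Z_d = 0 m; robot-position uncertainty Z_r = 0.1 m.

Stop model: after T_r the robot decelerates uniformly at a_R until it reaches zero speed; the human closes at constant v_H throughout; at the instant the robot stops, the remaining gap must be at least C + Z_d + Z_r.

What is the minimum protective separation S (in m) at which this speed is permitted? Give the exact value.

stop time T_s = (9/4)/1 = 2.2500 s
reaction-phase robot travel = 2.2500·0.0800 = 0.1800 m
robot under decel: 2.2500²/(2·1.0000) = 2.5312 m
human over T_r+T_s: 0.4000·(0.0800+2.2500) = 0.9320 m
residual clearance needed = 0.0000+0.0000+0.1000 = 0.1000 m
S_min ≈ 0.1800+2.5312+0.9320+0.1000  ⇒  S_min = 14973/4000 m

S_min = 14973/4000 m = 3.7433 m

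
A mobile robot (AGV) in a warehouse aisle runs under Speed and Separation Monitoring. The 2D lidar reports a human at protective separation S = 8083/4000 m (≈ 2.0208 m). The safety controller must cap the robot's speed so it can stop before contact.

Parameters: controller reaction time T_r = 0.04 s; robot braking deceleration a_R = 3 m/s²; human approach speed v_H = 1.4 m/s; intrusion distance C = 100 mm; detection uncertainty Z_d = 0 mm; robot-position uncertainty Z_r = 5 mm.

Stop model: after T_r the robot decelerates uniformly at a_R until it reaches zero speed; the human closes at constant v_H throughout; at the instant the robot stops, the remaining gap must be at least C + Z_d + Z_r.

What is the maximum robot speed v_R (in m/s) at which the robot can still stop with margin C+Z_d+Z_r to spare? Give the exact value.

v_R_max = 43/20 m/s = 2.1500 m/s

quadratic (1/6)·v² + (38/75)·v + (-7439/4000) = 0
  disc = (38/75)² − 4·(1/6)·(-7439/4000) = 134689/90000 ; √disc = 367/300
  v_R = (−(38/75) + 367/300) / (2·(1/6)) = 43/20 m/s
check:
stop time T_s = (43/20)/3 = 0.7167 s
reaction-phase robot travel = 2.1500·0.0400 = 0.0860 m
robot under decel: 2.1500²/(2·3.0000) = 0.7704 m
human closes 1.4000·0.7567 = 1.0593 m
margins: 0.1000+0.0000+0.0050 = 0.1050 m
sum ≈ 0.0860+0.7704+1.0593+0.1050 ≈ 2.0208 m = S ✓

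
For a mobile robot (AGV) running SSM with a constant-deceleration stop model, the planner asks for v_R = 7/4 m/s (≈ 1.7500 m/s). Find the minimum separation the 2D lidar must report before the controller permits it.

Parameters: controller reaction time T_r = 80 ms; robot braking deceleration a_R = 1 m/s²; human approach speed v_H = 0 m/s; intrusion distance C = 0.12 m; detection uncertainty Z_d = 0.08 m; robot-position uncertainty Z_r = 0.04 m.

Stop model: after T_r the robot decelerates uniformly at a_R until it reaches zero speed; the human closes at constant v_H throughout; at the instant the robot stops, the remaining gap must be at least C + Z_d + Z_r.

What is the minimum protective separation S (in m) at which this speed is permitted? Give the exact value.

S_min = 1529/800 m = 1.9112 m

stop time T_s = (7/4)/1 = 1.7500 s
robot in T_r: 1.7500·0.0800 = 0.1400 m
robot covers 1.7500·1.7500 − ½·1.0000·1.7500² = 1.5312 m while stopping
human closes 0.0000·1.8300 = 0.0000 m
C+Z_d+Z_r = 0.1200+0.0800+0.0400 = 0.2400 m
S_min ≈ 0.1400+1.5312+0.0000+0.2400  ⇒  S_min = 1529/800 m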